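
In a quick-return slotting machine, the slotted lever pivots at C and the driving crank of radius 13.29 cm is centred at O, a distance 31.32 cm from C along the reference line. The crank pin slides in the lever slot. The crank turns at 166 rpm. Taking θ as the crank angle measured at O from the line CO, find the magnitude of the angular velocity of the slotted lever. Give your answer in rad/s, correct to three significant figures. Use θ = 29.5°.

ω = 17.38 rad/s (from 166 rpm).
Crank pin A relative to C: A = (d + r cosθ, r sinθ); lever angle φ = atan2(r sinθ, d + r cosθ).
Differentiating tanφ: φ̇ = rω(d cosθ + r)/(d² + r² + 2dr cosθ).
d² + r² + 2dr cosθ = |CA|² = 0.188213 m²;  d cosθ + r = +0.4055 m.
|ω_lever| = |0.1329·17.38·+0.4055| / 0.188213 = 4.9774 rad/s.

4.98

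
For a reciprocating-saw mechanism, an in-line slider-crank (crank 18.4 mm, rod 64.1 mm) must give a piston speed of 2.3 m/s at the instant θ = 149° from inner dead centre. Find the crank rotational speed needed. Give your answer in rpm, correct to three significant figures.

3090

For an in-line slider-crank, |v_piston| = rω|sinθ|·[1 + r cosθ/√(L² − r² sin²θ)].
With r = 0.0184 m, L = 0.0641 m, θ = 149°: the bracketed kinematic factor |dx/dθ| = 0.007119 m.
ω = v/|dx/dθ| = 2.3/0.007119 = 323.08 rad/s.
N = 60ω/(2π) = 3085.2 rpm.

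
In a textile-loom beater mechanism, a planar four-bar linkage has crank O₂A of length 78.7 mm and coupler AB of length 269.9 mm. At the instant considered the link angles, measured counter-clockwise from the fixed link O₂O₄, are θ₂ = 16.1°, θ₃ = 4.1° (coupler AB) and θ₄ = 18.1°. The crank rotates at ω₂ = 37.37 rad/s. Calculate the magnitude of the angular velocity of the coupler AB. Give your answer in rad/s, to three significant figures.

ω₂ = 37.37 rad/s
Differentiating the loop-closure r₂e^{iθ₂}+r₃e^{iθ₃}=r₁+r₄e^{iθ₄} gives r₂ω₂e^{iθ₂}+r₃ω₃e^{iθ₃}=r₄ω₄e^{iθ₄}.
Eliminating the other unknown: ω₃ = r₂ω₂ sin(θ₄−θ₂) / [r₃ sin(θ₃−θ₄)].
Numerator sine = +0.03490; denominator sine = -0.24192.
Result = 0.0787·37.37·(+0.03490) / (0.2699·(-0.24192)) = -1.572 rad/s; magnitude 1.572 rad/s.

1.57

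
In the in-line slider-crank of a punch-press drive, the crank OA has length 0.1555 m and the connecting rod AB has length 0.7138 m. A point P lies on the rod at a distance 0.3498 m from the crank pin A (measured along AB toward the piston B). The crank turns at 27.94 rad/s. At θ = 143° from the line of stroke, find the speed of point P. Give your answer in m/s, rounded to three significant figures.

2.97

ω = 27.94 rad/s.  Crank-pin speed |V_A| = rω = 4.3447 m/s, perpendicular to OA.
Rod angle: sinφ = −(r/L) sinθ ⇒ φ = -7.533°; ω_rod = −rω cosθ/√(L²−r²sin²θ) = +4.9034 rad/s.
V_P = V_A + ω_rod × AP, with AP = 0.3498 m along the rod.
Components: V_Px = −rω sinθ − a·ω_rod·sinφ = -2.3898 m/s;  V_Py = rω cosθ + a·ω_rod·cosφ = -1.7694 m/s.
|V_P| = √(V_Px² + V_Py²) = 2.9736 m/s.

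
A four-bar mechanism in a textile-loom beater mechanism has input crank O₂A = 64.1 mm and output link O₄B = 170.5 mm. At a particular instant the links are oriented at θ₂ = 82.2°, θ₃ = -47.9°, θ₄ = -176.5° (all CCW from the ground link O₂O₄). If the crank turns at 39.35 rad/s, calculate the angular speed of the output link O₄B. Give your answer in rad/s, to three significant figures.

ω₂ = 39.35 rad/s
Differentiating the loop-closure r₂e^{iθ₂}+r₃e^{iθ₃}=r₁+r₄e^{iθ₄} gives r₂ω₂e^{iθ₂}+r₃ω₃e^{iθ₃}=r₄ω₄e^{iθ₄}.
Eliminating the other unknown: ω₄ = r₂ω₂ sin(θ₂−θ₃) / [r₄ sin(θ₄−θ₃)].
Numerator sine = +0.76492; denominator sine = -0.78152.
Result = 0.0641·39.35·(+0.76492) / (0.1705·(-0.78152)) = -14.48 rad/s; magnitude 14.48 rad/s.

14.5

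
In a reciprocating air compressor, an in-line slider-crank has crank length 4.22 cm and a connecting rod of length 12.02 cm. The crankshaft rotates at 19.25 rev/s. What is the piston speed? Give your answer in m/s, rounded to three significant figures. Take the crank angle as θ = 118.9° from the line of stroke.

ω = 2π·19.2 = 121 rad/s
For an in-line slider-crank, x = r cosθ + √(L² − r² sin²θ), so v = −rω sinθ·[1 + r cosθ/√(L² − r² sin²θ)].
With r = 0.0422 m, L = 0.1202 m, θ = 118.9°: √(L² − r² sin²θ) = 0.11438 m.
v = −0.0422·121·0.87546·[1 + 0.0422·-0.48328/0.11438] = -3.6718 m/s.
|v| = 3.6718 m/s.

3.67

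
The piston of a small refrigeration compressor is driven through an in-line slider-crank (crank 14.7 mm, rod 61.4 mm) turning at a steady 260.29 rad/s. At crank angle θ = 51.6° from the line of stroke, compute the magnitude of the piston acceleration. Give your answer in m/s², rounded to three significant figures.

567

ω = 260.3 rad/s
x(θ) = r cosθ + √(L² − r² sin²θ); with ω constant, a = ω²·d²x/dθ².
d²x/dθ² = −r cosθ − r²(cos2θ)/√u − r⁴ sin²2θ/(4u^{3/2}),  u = L² − r² sin²θ = 0.00363724 m².
Substituting r = 0.0147 m, L = 0.0614 m, θ = 51.6°: d²x/dθ² = -0.0083631 m.
a = ω²·d²x/dθ² = (260.3)²·(-0.0083631) = -566.61 m/s²;  |a| = 566.61 m/s².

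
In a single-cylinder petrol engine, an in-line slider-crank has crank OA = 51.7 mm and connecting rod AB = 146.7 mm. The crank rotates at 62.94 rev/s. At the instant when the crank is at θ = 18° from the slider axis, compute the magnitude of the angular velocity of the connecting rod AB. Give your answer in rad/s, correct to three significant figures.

133

ω = 395.5 rad/s (converted from 62.94 rev/s).
The rod makes angle φ with the slider axis where L sinφ = r sinθ; differentiating, L cosφ·φ̇ = r ω cosθ.
L cosφ = √(L² − r² sin²θ) = 0.14583 m.
|ω_rod| = r ω |cosθ| / √(L² − r² sin²θ) = 0.0517·395.5·0.95106/0.14583 = 133.34 rad/s.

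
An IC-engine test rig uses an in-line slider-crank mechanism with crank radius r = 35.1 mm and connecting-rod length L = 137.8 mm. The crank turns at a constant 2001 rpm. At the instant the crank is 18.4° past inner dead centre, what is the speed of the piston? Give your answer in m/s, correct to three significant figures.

2.88

ω = 2π·2001/60 = 209.5 rad/s
For an in-line slider-crank, x = r cosθ + √(L² − r² sin²θ), so v = −rω sinθ·[1 + r cosθ/√(L² − r² sin²θ)].
With r = 0.0351 m, L = 0.1378 m, θ = 18.4°: √(L² − r² sin²θ) = 0.13735 m.
v = −0.0351·209.5·0.31565·[1 + 0.0351·0.94888/0.13735] = -2.8845 m/s.
|v| = 2.8845 m/s.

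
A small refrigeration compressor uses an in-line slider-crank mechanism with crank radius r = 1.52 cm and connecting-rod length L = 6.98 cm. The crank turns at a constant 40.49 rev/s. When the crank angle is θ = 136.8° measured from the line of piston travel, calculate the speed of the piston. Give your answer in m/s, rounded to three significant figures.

2.22

ω = 2π·40.5 = 254.4 rad/s
For an in-line slider-crank, x = r cosθ + √(L² − r² sin²θ), so v = −rω sinθ·[1 + r cosθ/√(L² − r² sin²θ)].
With r = 0.0152 m, L = 0.0698 m, θ = 136.8°: √(L² − r² sin²θ) = 0.06902 m.
v = −0.0152·254.4·0.68455·[1 + 0.0152·-0.72897/0.06902] = -2.2222 m/s.
|v| = 2.2222 m/s.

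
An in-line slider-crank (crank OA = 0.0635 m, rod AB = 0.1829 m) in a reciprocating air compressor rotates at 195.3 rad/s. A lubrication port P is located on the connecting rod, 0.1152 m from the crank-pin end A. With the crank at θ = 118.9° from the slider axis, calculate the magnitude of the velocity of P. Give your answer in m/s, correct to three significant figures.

9.90

ω = 195.3 rad/s.  Crank-pin speed |V_A| = rω = 12.402 m/s, perpendicular to OA.
Rod angle: sinφ = −(r/L) sinθ ⇒ φ = -17.695°; ω_rod = −rω cosθ/√(L²−r²sin²θ) = +34.396 rad/s.
V_P = V_A + ω_rod × AP, with AP = 0.1152 m along the rod.
Components: V_Px = −rω sinθ − a·ω_rod·sinφ = -9.6527 m/s;  V_Py = rω cosθ + a·ω_rod·cosφ = -2.2185 m/s.
|V_P| = √(V_Px² + V_Py²) = 9.9044 m/s.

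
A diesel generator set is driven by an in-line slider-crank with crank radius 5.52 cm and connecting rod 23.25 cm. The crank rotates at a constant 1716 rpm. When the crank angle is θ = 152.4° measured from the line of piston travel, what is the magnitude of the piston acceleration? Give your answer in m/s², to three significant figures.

ω = 2π·1716/60 = 179.7 rad/s
x(θ) = r cosθ + √(L² − r² sin²θ); with ω constant, a = ω²·d²x/dθ².
d²x/dθ² = −r cosθ − r²(cos2θ)/√u − r⁴ sin²2θ/(4u^{3/2}),  u = L² − r² sin²θ = 0.0534022 m².
Substituting r = 0.0552 m, L = 0.2325 m, θ = 152.4°: d²x/dθ² = +0.041266 m.
a = ω²·d²x/dθ² = (179.7)²·(+0.041266) = +1332.6 m/s²;  |a| = 1332.6 m/s².

1330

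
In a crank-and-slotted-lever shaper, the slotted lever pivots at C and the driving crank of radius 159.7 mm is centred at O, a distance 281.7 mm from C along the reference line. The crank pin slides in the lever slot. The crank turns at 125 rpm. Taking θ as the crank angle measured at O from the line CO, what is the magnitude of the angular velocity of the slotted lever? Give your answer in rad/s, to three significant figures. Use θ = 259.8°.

2.58

ω = 13.09 rad/s (from 125 rpm).
Crank pin A relative to C: A = (d + r cosθ, r sinθ); lever angle φ = atan2(r sinθ, d + r cosθ).
Differentiating tanφ: φ̇ = rω(d cosθ + r)/(d² + r² + 2dr cosθ).
d² + r² + 2dr cosθ = |CA|² = 0.0889258 m²;  d cosθ + r = +0.10982 m.
|ω_lever| = |0.1597·13.09·+0.10982| / 0.0889258 = 2.5815 rad/s.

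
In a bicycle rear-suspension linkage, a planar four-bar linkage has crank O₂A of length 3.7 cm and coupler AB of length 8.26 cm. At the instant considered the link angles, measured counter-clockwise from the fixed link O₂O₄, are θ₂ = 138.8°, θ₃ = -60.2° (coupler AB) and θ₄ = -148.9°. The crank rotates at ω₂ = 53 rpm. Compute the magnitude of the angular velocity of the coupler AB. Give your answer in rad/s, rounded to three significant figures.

2.37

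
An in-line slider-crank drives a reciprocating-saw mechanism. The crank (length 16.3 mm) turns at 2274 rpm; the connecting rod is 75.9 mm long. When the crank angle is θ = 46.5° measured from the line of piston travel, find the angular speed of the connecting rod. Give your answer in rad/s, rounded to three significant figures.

35.6

ω = 238.1 rad/s (converted from 2274 rpm).
The rod makes angle φ with the slider axis where L sinφ = r sinθ; differentiating, L cosφ·φ̇ = r ω cosθ.
L cosφ = √(L² − r² sin²θ) = 0.074973 m.
|ω_rod| = r ω |cosθ| / √(L² − r² sin²θ) = 0.0163·238.1·0.68835/0.074973 = 35.638 rad/s.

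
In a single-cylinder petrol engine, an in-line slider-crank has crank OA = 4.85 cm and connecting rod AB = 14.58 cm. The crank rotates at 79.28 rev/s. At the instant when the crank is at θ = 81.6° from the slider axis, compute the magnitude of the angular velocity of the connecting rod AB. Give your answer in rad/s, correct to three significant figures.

25.6

ω = 498.1 rad/s (converted from 79.28 rev/s).
The rod makes angle φ with the slider axis where L sinφ = r sinθ; differentiating, L cosφ·φ̇ = r ω cosθ.
L cosφ = √(L² − r² sin²θ) = 0.13768 m.
|ω_rod| = r ω |cosθ| / √(L² − r² sin²θ) = 0.0485·498.1·0.14608/0.13768 = 25.634 rad/s.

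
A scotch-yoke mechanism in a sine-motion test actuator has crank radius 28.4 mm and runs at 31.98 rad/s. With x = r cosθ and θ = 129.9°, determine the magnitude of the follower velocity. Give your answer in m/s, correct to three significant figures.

0.697

ω = 31.98 rad/s
x = r cosθ ⇒ ẋ = −rω sinθ.
|v| = rω|sinθ| = 0.0284·31.98·|sin 129.9°| = 0.69676 m/s.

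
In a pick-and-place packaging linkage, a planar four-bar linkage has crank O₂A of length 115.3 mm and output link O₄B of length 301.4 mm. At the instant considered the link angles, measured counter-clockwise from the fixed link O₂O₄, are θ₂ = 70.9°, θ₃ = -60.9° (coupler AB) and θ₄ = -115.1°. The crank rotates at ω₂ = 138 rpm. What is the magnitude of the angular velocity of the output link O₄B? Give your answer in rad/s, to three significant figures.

5.08

ω₂ = 14.45 rad/s (from 138 rpm).
Differentiating the loop-closure r₂e^{iθ₂}+r₃e^{iθ₃}=r₁+r₄e^{iθ₄} gives r₂ω₂e^{iθ₂}+r₃ω₃e^{iθ₃}=r₄ω₄e^{iθ₄}.
Eliminating the other unknown: ω₄ = r₂ω₂ sin(θ₂−θ₃) / [r₄ sin(θ₄−θ₃)].
Numerator sine = +0.74548; denominator sine = -0.81106.
Result = 0.1153·14.45·(+0.74548) / (0.3014·(-0.81106)) = -5.0813 rad/s; magnitude 5.0813 rad/s.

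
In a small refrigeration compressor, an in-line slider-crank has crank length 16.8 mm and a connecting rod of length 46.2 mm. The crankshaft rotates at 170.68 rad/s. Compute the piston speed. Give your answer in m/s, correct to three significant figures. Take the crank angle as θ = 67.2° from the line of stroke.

3.04

ω = 170.7 rad/s
For an in-line slider-crank, x = r cosθ + √(L² − r² sin²θ), so v = −rω sinθ·[1 + r cosθ/√(L² − r² sin²θ)].
With r = 0.0168 m, L = 0.0462 m, θ = 67.2°: √(L² − r² sin²θ) = 0.043527 m.
v = −0.0168·170.7·0.92186·[1 + 0.0168·0.38752/0.043527] = -3.0387 m/s.
|v| = 3.0387 m/s.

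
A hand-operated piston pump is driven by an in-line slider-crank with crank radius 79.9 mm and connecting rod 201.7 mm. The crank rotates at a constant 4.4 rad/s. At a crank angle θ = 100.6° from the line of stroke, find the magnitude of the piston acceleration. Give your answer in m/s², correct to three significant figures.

0.901

ω = 4.4 rad/s
x(θ) = r cosθ + √(L² − r² sin²θ); with ω constant, a = ω²·d²x/dθ².
d²x/dθ² = −r cosθ − r²(cos2θ)/√u − r⁴ sin²2θ/(4u^{3/2}),  u = L² − r² sin²θ = 0.0345149 m².
Substituting r = 0.0799 m, L = 0.2017 m, θ = 100.6°: d²x/dθ² = +0.046527 m.
a = ω²·d²x/dθ² = (4.4)²·(+0.046527) = +0.90077 m/s²;  |a| = 0.90077 m/s².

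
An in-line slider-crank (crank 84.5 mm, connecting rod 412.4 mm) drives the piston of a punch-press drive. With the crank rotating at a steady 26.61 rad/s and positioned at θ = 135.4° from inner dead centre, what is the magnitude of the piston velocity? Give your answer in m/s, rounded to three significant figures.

ω = 26.61 rad/s
For an in-line slider-crank, x = r cosθ + √(L² − r² sin²θ), so v = −rω sinθ·[1 + r cosθ/√(L² − r² sin²θ)].
With r = 0.0845 m, L = 0.4124 m, θ = 135.4°: √(L² − r² sin²θ) = 0.40811 m.
v = −0.0845·26.61·0.70215·[1 + 0.0845·-0.71203/0.40811] = -1.3461 m/s.
|v| = 1.3461 m/s.

1.35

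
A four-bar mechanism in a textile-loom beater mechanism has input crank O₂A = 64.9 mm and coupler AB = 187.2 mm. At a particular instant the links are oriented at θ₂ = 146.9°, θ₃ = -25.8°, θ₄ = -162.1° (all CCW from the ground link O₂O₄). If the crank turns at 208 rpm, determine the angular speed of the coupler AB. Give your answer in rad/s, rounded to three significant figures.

ω₂ = 21.78 rad/s (from 208 rpm).
Differentiating the loop-closure r₂e^{iθ₂}+r₃e^{iθ₃}=r₁+r₄e^{iθ₄} gives r₂ω₂e^{iθ₂}+r₃ω₃e^{iθ₃}=r₄ω₄e^{iθ₄}.
Eliminating the other unknown: ω₃ = r₂ω₂ sin(θ₄−θ₂) / [r₃ sin(θ₃−θ₄)].
Numerator sine = +0.77715; denominator sine = +0.69088.
Result = 0.0649·21.78·(+0.77715) / (0.1872·(+0.69088)) = +8.4943 rad/s; magnitude 8.4943 rad/s.

8.49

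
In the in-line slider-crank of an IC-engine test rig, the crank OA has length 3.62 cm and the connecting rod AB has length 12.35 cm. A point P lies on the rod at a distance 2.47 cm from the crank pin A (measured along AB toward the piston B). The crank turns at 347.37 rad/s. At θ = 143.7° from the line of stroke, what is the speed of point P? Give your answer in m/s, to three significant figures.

10.8

ω = 347.4 rad/s.  Crank-pin speed |V_A| = rω = 12.575 m/s, perpendicular to OA.
Rod angle: sinφ = −(r/L) sinθ ⇒ φ = -9.993°; ω_rod = −rω cosθ/√(L²−r²sin²θ) = +83.324 rad/s.
V_P = V_A + ω_rod × AP, with AP = 0.0247 m along the rod.
Components: V_Px = −rω sinθ − a·ω_rod·sinφ = -7.0873 m/s;  V_Py = rω cosθ + a·ω_rod·cosφ = -8.1075 m/s.
|V_P| = √(V_Px² + V_Py²) = 10.769 m/s.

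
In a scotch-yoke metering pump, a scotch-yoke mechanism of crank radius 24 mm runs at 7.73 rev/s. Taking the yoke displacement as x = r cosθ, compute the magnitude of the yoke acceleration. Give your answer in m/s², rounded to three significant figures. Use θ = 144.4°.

46.0

ω = 48.57 rad/s (from 7.73 rev/s).
x = r cosθ ⇒ ẍ = −rω² cosθ (ω constant).
|a| = rω²|cosθ| = 0.024·(48.57)²·|cos 144.4°| = 46.034 m/s².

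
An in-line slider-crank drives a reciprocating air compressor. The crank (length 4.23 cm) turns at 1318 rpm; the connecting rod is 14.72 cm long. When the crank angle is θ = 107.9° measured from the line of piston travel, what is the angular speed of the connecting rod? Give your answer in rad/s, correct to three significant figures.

12.7

ω = 138 rad/s (converted from 1318 rpm).
The rod makes angle φ with the slider axis where L sinφ = r sinθ; differentiating, L cosφ·φ̇ = r ω cosθ.
L cosφ = √(L² − r² sin²θ) = 0.14159 m.
|ω_rod| = r ω |cosθ| / √(L² − r² sin²θ) = 0.0423·138·0.30736/0.14159 = 12.673 rad/s.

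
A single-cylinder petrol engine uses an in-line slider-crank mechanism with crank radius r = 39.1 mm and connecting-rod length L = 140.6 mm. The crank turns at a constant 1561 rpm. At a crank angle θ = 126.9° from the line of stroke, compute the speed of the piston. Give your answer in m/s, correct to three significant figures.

ω = 2π·1561/60 = 163.5 rad/s
For an in-line slider-crank, x = r cosθ + √(L² − r² sin²θ), so v = −rω sinθ·[1 + r cosθ/√(L² − r² sin²θ)].
With r = 0.0391 m, L = 0.1406 m, θ = 126.9°: √(L² − r² sin²θ) = 0.13708 m.
v = −0.0391·163.5·0.79968·[1 + 0.0391·-0.60042/0.13708] = -4.2359 m/s.
|v| = 4.2359 m/s.

4.24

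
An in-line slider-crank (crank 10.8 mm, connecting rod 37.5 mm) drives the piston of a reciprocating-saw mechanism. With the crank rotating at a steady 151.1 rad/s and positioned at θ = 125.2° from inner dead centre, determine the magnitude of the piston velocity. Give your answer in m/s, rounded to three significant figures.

1.11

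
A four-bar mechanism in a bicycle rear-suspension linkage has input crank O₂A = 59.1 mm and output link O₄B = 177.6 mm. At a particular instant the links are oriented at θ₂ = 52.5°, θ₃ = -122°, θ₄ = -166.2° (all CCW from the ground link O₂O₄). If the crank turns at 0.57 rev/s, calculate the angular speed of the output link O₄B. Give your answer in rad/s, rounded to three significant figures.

0.164

ω₂ = 3.581 rad/s (from 0.57 rev/s).
Differentiating the loop-closure r₂e^{iθ₂}+r₃e^{iθ₃}=r₁+r₄e^{iθ₄} gives r₂ω₂e^{iθ₂}+r₃ω₃e^{iθ₃}=r₄ω₄e^{iθ₄}.
Eliminating the other unknown: ω₄ = r₂ω₂ sin(θ₂−θ₃) / [r₄ sin(θ₄−θ₃)].
Numerator sine = +0.09585; denominator sine = -0.69717.
Result = 0.0591·3.581·(+0.09585) / (0.1776·(-0.69717)) = -0.16385 rad/s; magnitude 0.16385 rad/s.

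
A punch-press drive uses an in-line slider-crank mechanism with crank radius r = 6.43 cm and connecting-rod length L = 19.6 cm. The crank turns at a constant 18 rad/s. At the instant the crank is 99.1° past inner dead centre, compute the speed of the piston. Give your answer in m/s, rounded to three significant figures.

1.08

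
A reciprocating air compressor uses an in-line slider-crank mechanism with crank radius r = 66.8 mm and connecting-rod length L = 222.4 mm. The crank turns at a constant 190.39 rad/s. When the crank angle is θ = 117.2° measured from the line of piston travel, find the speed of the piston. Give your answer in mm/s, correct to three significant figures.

ω = 190.4 rad/s
For an in-line slider-crank, x = r cosθ + √(L² − r² sin²θ), so v = −rω sinθ·[1 + r cosθ/√(L² − r² sin²θ)].
With r = 0.0668 m, L = 0.2224 m, θ = 117.2°: √(L² − r² sin²θ) = 0.21432 m.
v = −0.0668·190.4·0.88942·[1 + 0.0668·-0.45710/0.21432] = -9.7001 m/s.
|v| = 9.7001 m/s = 9700.1 mm/s.

9700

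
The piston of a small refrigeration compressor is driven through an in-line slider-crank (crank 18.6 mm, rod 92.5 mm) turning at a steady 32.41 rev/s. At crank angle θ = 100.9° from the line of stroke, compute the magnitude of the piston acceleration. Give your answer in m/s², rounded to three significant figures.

293

ω = 2π·32.4 = 203.6 rad/s
x(θ) = r cosθ + √(L² − r² sin²θ); with ω constant, a = ω²·d²x/dθ².
d²x/dθ² = −r cosθ − r²(cos2θ)/√u − r⁴ sin²2θ/(4u^{3/2}),  u = L² − r² sin²θ = 0.00822266 m².
Substituting r = 0.0186 m, L = 0.0925 m, θ = 100.9°: d²x/dθ² = +0.007054 m.
a = ω²·d²x/dθ² = (203.6)²·(+0.007054) = +292.52 m/s²;  |a| = 292.52 m/s².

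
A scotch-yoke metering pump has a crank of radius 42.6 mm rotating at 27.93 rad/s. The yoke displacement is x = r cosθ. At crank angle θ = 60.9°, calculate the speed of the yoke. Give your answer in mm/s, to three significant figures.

ω = 27.93 rad/s
x = r cosθ ⇒ ẋ = −rω sinθ.
|v| = rω|sinθ| = 0.0426·27.93·|sin 60.9°| = 1.0396 m/s = 1039.6 mm/s.

1040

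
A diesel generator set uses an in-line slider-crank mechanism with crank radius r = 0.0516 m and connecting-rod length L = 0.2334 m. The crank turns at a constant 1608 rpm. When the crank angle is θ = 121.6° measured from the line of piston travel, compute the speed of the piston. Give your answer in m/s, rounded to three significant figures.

ω = 2π·1608/60 = 168.4 rad/s
For an in-line slider-crank, x = r cosθ + √(L² − r² sin²θ), so v = −rω sinθ·[1 + r cosθ/√(L² − r² sin²θ)].
With r = 0.0516 m, L = 0.2334 m, θ = 121.6°: √(L² − r² sin²θ) = 0.22922 m.
v = −0.0516·168.4·0.85173·[1 + 0.0516·-0.52399/0.22922] = -6.5276 m/s.
|v| = 6.5276 m/s.

6.53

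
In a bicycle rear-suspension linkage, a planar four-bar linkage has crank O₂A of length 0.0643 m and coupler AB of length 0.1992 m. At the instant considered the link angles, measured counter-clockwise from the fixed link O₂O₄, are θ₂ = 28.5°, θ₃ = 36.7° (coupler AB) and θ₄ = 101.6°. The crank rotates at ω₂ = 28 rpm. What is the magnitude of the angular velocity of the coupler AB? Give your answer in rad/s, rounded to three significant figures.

1.00

ω₂ = 2.932 rad/s (from 28 rpm).
Differentiating the loop-closure r₂e^{iθ₂}+r₃e^{iθ₃}=r₁+r₄e^{iθ₄} gives r₂ω₂e^{iθ₂}+r₃ω₃e^{iθ₃}=r₄ω₄e^{iθ₄}.
Eliminating the other unknown: ω₃ = r₂ω₂ sin(θ₄−θ₂) / [r₃ sin(θ₃−θ₄)].
Numerator sine = +0.95681; denominator sine = -0.90557.
Result = 0.0643·2.932·(+0.95681) / (0.1992·(-0.90557)) = -1 rad/s; magnitude 1 rad/s.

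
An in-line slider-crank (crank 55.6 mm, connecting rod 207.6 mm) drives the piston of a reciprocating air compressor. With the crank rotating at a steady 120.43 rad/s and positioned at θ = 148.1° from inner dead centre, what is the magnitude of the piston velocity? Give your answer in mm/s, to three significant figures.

ω = 120.4 rad/s
For an in-line slider-crank, x = r cosθ + √(L² − r² sin²θ), so v = −rω sinθ·[1 + r cosθ/√(L² − r² sin²θ)].
With r = 0.0556 m, L = 0.2076 m, θ = 148.1°: √(L² − r² sin²θ) = 0.20551 m.
v = −0.0556·120.4·0.52844·[1 + 0.0556·-0.84897/0.20551] = -2.7257 m/s.
|v| = 2.7257 m/s = 2725.7 mm/s.

2730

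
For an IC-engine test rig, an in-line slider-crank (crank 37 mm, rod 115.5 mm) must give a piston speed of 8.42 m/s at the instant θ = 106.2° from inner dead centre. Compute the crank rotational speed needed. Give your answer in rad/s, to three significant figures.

262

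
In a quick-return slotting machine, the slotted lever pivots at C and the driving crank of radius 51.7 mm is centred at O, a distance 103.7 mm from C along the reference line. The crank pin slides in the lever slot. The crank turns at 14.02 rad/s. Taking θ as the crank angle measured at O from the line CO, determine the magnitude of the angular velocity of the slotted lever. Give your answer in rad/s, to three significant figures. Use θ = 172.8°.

13.3

ω = 14.02 rad/s
Crank pin A relative to C: A = (d + r cosθ, r sinθ); lever angle φ = atan2(r sinθ, d + r cosθ).
Differentiating tanφ: φ̇ = rω(d cosθ + r)/(d² + r² + 2dr cosθ).
d² + r² + 2dr cosθ = |CA|² = 0.00278855 m²;  d cosθ + r = -0.051182 m.
|ω_lever| = |0.0517·14.02·-0.051182| / 0.00278855 = 13.304 rad/s.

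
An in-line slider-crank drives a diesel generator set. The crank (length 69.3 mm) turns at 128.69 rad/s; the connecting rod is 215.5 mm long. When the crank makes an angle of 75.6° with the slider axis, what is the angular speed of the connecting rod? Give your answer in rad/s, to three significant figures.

ω = 128.7 rad/s
The rod makes angle φ with the slider axis where L sinφ = r sinθ; differentiating, L cosφ·φ̇ = r ω cosθ.
L cosφ = √(L² − r² sin²θ) = 0.20478 m.
|ω_rod| = r ω |cosθ| / √(L² − r² sin²θ) = 0.0693·128.7·0.24869/0.20478 = 10.831 rad/s.

10.8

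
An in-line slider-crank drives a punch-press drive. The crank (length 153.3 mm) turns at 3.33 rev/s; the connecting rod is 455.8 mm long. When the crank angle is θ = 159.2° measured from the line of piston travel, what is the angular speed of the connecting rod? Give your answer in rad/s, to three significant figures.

ω = 20.92 rad/s (converted from 3.33 rev/s).
The rod makes angle φ with the slider axis where L sinφ = r sinθ; differentiating, L cosφ·φ̇ = r ω cosθ.
L cosφ = √(L² − r² sin²θ) = 0.45254 m.
|ω_rod| = r ω |cosθ| / √(L² − r² sin²θ) = 0.1533·20.92·0.93483/0.45254 = 6.6259 rad/s.

6.63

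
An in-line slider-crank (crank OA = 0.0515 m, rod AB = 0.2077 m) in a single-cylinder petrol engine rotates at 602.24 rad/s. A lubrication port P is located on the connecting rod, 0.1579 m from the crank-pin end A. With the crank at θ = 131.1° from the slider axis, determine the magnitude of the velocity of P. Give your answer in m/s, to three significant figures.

21.0

ω = 602.2 rad/s.  Crank-pin speed |V_A| = rω = 31.015 m/s, perpendicular to OA.
Rod angle: sinφ = −(r/L) sinθ ⇒ φ = -10.769°; ω_rod = −rω cosθ/√(L²−r²sin²θ) = +99.924 rad/s.
V_P = V_A + ω_rod × AP, with AP = 0.1579 m along the rod.
Components: V_Px = −rω sinθ − a·ω_rod·sinφ = -20.424 m/s;  V_Py = rω cosθ + a·ω_rod·cosφ = -4.8886 m/s.
|V_P| = √(V_Px² + V_Py²) = 21.001 m/s.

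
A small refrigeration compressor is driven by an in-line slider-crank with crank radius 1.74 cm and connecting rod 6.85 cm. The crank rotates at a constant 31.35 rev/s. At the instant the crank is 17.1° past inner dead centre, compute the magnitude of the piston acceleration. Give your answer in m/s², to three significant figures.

ω = 2π·31.4 = 197 rad/s
x(θ) = r cosθ + √(L² − r² sin²θ); with ω constant, a = ω²·d²x/dθ².
d²x/dθ² = −r cosθ − r²(cos2θ)/√u − r⁴ sin²2θ/(4u^{3/2}),  u = L² − r² sin²θ = 0.00466607 m².
Substituting r = 0.0174 m, L = 0.0685 m, θ = 17.1°: d²x/dθ² = -0.020319 m.
a = ω²·d²x/dθ² = (197)²·(-0.020319) = -788.4 m/s²;  |a| = 788.4 m/s².

788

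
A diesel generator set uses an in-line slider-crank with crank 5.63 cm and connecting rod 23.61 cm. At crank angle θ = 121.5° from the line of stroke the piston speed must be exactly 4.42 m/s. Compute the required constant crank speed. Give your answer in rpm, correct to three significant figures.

For an in-line slider-crank, |v_piston| = rω|sinθ|·[1 + r cosθ/√(L² − r² sin²θ)].
With r = 0.0563 m, L = 0.2361 m, θ = 121.5°: the bracketed kinematic factor |dx/dθ| = 0.041895 m.
ω = v/|dx/dθ| = 4.42/0.041895 = 105.5 rad/s.
N = 60ω/(2π) = 1007.5 rpm.

1010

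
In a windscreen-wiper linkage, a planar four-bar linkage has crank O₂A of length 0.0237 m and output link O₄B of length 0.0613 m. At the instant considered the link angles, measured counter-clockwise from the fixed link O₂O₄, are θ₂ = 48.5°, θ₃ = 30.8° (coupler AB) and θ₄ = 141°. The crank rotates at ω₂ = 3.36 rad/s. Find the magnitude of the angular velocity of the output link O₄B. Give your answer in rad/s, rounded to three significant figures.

ω₂ = 3.36 rad/s
Differentiating the loop-closure r₂e^{iθ₂}+r₃e^{iθ₃}=r₁+r₄e^{iθ₄} gives r₂ω₂e^{iθ₂}+r₃ω₃e^{iθ₃}=r₄ω₄e^{iθ₄}.
Eliminating the other unknown: ω₄ = r₂ω₂ sin(θ₂−θ₃) / [r₄ sin(θ₄−θ₃)].
Numerator sine = +0.30403; denominator sine = +0.93849.
Result = 0.0237·3.36·(+0.30403) / (0.0613·(+0.93849)) = +0.42084 rad/s; magnitude 0.42084 rad/s.

0.421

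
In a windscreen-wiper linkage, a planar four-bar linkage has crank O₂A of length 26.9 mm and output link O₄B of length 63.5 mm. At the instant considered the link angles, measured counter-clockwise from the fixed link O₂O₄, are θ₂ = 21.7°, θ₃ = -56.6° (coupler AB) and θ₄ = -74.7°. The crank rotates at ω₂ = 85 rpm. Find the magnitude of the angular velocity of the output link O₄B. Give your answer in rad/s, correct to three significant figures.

ω₂ = 8.901 rad/s (from 85 rpm).
Differentiating the loop-closure r₂e^{iθ₂}+r₃e^{iθ₃}=r₁+r₄e^{iθ₄} gives r₂ω₂e^{iθ₂}+r₃ω₃e^{iθ₃}=r₄ω₄e^{iθ₄}.
Eliminating the other unknown: ω₄ = r₂ω₂ sin(θ₂−θ₃) / [r₄ sin(θ₄−θ₃)].
Numerator sine = +0.97922; denominator sine = -0.31068.
Result = 0.0269·8.901·(+0.97922) / (0.0635·(-0.31068)) = -11.885 rad/s; magnitude 11.885 rad/s.

11.9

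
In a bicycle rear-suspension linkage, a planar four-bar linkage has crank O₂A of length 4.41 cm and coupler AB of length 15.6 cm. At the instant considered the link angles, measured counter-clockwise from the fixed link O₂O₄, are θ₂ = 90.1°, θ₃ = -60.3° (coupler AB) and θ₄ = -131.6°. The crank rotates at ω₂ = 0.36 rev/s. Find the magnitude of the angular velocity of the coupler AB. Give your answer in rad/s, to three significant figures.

0.449

ω₂ = 2.262 rad/s (from 0.36 rev/s).
Differentiating the loop-closure r₂e^{iθ₂}+r₃e^{iθ₃}=r₁+r₄e^{iθ₄} gives r₂ω₂e^{iθ₂}+r₃ω₃e^{iθ₃}=r₄ω₄e^{iθ₄}.
Eliminating the other unknown: ω₃ = r₂ω₂ sin(θ₄−θ₂) / [r₃ sin(θ₃−θ₄)].
Numerator sine = +0.66523; denominator sine = +0.94721.
Result = 0.0441·2.262·(+0.66523) / (0.156·(+0.94721)) = +0.44908 rad/s; magnitude 0.44908 rad/s.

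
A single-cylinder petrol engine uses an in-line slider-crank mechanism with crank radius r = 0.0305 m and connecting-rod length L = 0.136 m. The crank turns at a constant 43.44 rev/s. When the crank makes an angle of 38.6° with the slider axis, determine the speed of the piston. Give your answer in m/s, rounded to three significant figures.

6.11

ω = 2π·43.4 = 272.9 rad/s
For an in-line slider-crank, x = r cosθ + √(L² − r² sin²θ), so v = −rω sinθ·[1 + r cosθ/√(L² − r² sin²θ)].
With r = 0.0305 m, L = 0.136 m, θ = 38.6°: √(L² − r² sin²θ) = 0.13466 m.
v = −0.0305·272.9·0.62388·[1 + 0.0305·0.78152/0.13466] = -6.1129 m/s.
|v| = 6.1129 m/s.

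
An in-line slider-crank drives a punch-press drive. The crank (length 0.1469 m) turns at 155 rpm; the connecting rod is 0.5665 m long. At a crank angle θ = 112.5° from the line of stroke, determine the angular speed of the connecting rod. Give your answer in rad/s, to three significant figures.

ω = 16.23 rad/s (converted from 155 rpm).
The rod makes angle φ with the slider axis where L sinφ = r sinθ; differentiating, L cosφ·φ̇ = r ω cosθ.
L cosφ = √(L² − r² sin²θ) = 0.55 m.
|ω_rod| = r ω |cosθ| / √(L² − r² sin²θ) = 0.1469·16.23·0.38268/0.55 = 1.659 rad/s.

1.66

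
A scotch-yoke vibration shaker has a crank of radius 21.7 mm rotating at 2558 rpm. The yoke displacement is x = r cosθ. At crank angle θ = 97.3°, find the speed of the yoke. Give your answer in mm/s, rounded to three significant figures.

5770

ω = 267.9 rad/s (from 2558 rpm).
x = r cosθ ⇒ ẋ = −rω sinθ.
|v| = rω|sinθ| = 0.0217·267.9·|sin 97.3°| = 5.7657 m/s = 5765.7 mm/s.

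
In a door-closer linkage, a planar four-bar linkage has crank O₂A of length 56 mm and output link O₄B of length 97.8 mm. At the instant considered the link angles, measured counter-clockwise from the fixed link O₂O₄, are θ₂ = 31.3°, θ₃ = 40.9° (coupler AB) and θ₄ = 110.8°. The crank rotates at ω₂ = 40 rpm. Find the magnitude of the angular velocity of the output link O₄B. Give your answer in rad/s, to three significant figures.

ω₂ = 4.189 rad/s (from 40 rpm).
Differentiating the loop-closure r₂e^{iθ₂}+r₃e^{iθ₃}=r₁+r₄e^{iθ₄} gives r₂ω₂e^{iθ₂}+r₃ω₃e^{iθ₃}=r₄ω₄e^{iθ₄}.
Eliminating the other unknown: ω₄ = r₂ω₂ sin(θ₂−θ₃) / [r₄ sin(θ₄−θ₃)].
Numerator sine = -0.16677; denominator sine = +0.93909.
Result = 0.056·4.189·(-0.16677) / (0.0978·(+0.93909)) = -0.42593 rad/s; magnitude 0.42593 rad/s.

0.426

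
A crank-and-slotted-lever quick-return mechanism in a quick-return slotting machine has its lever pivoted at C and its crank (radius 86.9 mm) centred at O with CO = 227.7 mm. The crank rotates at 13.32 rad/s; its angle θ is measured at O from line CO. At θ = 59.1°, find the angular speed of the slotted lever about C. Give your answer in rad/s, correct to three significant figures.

2.96

ω = 13.32 rad/s
Crank pin A relative to C: A = (d + r cosθ, r sinθ); lever angle φ = atan2(r sinθ, d + r cosθ).
Differentiating tanφ: φ̇ = rω(d cosθ + r)/(d² + r² + 2dr cosθ).
d² + r² + 2dr cosθ = |CA|² = 0.0797219 m²;  d cosθ + r = +0.20383 m.
|ω_lever| = |0.0869·13.32·+0.20383| / 0.0797219 = 2.9595 rad/s.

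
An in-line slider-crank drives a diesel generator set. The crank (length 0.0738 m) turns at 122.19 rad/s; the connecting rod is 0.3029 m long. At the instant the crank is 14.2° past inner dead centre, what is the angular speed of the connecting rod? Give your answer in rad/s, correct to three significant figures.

28.9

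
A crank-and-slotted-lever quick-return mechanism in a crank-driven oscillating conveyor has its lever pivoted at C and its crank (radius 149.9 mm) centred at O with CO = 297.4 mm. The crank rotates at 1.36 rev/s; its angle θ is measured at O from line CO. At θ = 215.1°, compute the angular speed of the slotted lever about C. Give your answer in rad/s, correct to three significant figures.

3.15

ω = 8.545 rad/s (from 1.36 rev/s).
Crank pin A relative to C: A = (d + r cosθ, r sinθ); lever angle φ = atan2(r sinθ, d + r cosθ).
Differentiating tanφ: φ̇ = rω(d cosθ + r)/(d² + r² + 2dr cosθ).
d² + r² + 2dr cosθ = |CA|² = 0.0379701 m²;  d cosθ + r = -0.093418 m.
|ω_lever| = |0.1499·8.545·-0.093418| / 0.0379701 = 3.1514 rad/s.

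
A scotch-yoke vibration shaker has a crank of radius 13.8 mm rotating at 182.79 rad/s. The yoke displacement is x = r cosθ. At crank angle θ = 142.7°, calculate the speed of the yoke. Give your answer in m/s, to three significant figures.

1.53

ω = 182.8 rad/s
x = r cosθ ⇒ ẋ = −rω sinθ.
|v| = rω|sinθ| = 0.0138·182.8·|sin 142.7°| = 1.5286 m/s.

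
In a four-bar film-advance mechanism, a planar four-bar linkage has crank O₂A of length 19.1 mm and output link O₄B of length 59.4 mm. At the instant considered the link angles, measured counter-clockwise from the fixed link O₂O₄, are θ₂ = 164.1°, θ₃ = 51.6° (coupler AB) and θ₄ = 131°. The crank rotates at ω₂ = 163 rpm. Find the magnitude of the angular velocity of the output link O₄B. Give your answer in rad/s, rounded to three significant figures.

5.16

ω₂ = 17.07 rad/s (from 163 rpm).
Differentiating the loop-closure r₂e^{iθ₂}+r₃e^{iθ₃}=r₁+r₄e^{iθ₄} gives r₂ω₂e^{iθ₂}+r₃ω₃e^{iθ₃}=r₄ω₄e^{iθ₄}.
Eliminating the other unknown: ω₄ = r₂ω₂ sin(θ₂−θ₃) / [r₄ sin(θ₄−θ₃)].
Numerator sine = +0.92388; denominator sine = +0.98294.
Result = 0.0191·17.07·(+0.92388) / (0.0594·(+0.98294)) = +5.1589 rad/s; magnitude 5.1589 rad/s.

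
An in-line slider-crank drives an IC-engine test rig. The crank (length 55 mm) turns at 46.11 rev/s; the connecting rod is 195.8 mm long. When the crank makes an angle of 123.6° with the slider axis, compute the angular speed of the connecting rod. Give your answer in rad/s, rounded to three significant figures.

ω = 289.7 rad/s (converted from 46.11 rev/s).
The rod makes angle φ with the slider axis where L sinφ = r sinθ; differentiating, L cosφ·φ̇ = r ω cosθ.
L cosφ = √(L² − r² sin²θ) = 0.19037 m.
|ω_rod| = r ω |cosθ| / √(L² − r² sin²θ) = 0.055·289.7·0.55339/0.19037 = 46.321 rad/s.

46.3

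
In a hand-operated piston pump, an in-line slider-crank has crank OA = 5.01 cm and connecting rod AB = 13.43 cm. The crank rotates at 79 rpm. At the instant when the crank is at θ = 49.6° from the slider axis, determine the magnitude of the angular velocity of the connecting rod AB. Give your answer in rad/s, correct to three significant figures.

2.09

ω = 8.273 rad/s (converted from 79 rpm).
The rod makes angle φ with the slider axis where L sinφ = r sinθ; differentiating, L cosφ·φ̇ = r ω cosθ.
L cosφ = √(L² − r² sin²θ) = 0.12877 m.
|ω_rod| = r ω |cosθ| / √(L² − r² sin²θ) = 0.0501·8.273·0.64812/0.12877 = 2.0862 rad/s.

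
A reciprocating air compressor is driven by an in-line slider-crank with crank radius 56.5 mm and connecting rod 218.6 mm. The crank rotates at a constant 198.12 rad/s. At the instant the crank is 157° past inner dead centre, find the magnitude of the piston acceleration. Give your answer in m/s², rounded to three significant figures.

1640

ω = 198.1 rad/s
x(θ) = r cosθ + √(L² − r² sin²θ); with ω constant, a = ω²·d²x/dθ².
d²x/dθ² = −r cosθ − r²(cos2θ)/√u − r⁴ sin²2θ/(4u^{3/2}),  u = L² − r² sin²θ = 0.0472986 m².
Substituting r = 0.0565 m, L = 0.2186 m, θ = 157°: d²x/dθ² = +0.041684 m.
a = ω²·d²x/dθ² = (198.1)²·(+0.041684) = +1636.2 m/s²;  |a| = 1636.2 m/s².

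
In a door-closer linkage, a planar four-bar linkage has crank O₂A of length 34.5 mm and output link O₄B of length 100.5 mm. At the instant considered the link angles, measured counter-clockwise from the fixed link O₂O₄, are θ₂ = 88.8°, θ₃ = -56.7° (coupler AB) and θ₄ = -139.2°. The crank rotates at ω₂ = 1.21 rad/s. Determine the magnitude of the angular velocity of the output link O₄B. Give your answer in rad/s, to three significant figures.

ω₂ = 1.21 rad/s
Differentiating the loop-closure r₂e^{iθ₂}+r₃e^{iθ₃}=r₁+r₄e^{iθ₄} gives r₂ω₂e^{iθ₂}+r₃ω₃e^{iθ₃}=r₄ω₄e^{iθ₄}.
Eliminating the other unknown: ω₄ = r₂ω₂ sin(θ₂−θ₃) / [r₄ sin(θ₄−θ₃)].
Numerator sine = +0.56641; denominator sine = -0.99144.
Result = 0.0345·1.21·(+0.56641) / (0.1005·(-0.99144)) = -0.2373 rad/s; magnitude 0.2373 rad/s.

0.237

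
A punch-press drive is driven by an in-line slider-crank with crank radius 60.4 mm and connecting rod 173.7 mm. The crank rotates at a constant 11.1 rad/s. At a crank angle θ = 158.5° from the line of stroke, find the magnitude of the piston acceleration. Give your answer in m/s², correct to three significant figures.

4.98

ω = 11.1 rad/s
x(θ) = r cosθ + √(L² − r² sin²θ); with ω constant, a = ω²·d²x/dθ².
d²x/dθ² = −r cosθ − r²(cos2θ)/√u − r⁴ sin²2θ/(4u^{3/2}),  u = L² − r² sin²θ = 0.0296817 m².
Substituting r = 0.0604 m, L = 0.1737 m, θ = 158.5°: d²x/dθ² = +0.040408 m.
a = ω²·d²x/dθ² = (11.1)²·(+0.040408) = +4.9787 m/s²;  |a| = 4.9787 m/s².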